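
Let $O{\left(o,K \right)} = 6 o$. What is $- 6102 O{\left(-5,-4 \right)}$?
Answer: $183060$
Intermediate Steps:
$- 6102 O{\left(-5,-4 \right)} = - 6102 \cdot 6 \left(-5\right) = \left(-6102\right) \left(-30\right) = 183060$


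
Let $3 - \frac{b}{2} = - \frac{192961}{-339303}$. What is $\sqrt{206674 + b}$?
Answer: $\frac{\sqrt{23794219409711754}}{339303} \approx 454.62$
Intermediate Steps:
$b = \frac{1649896}{339303}$ ($b = 6 - 2 \left(- \frac{192961}{-339303}\right) = 6 - 2 \left(\left(-192961\right) \left(- \frac{1}{339303}\right)\right) = 6 - \frac{385922}{339303} = \frac{1649896}{339303} \approx 4.8626$)
$\sqrt{206674 + b} = \sqrt{206674 + \frac{1649896}{339303}} = \sqrt{\frac{70126758118}{339303}} = \frac{\sqrt{23794219409711754}}{339303}$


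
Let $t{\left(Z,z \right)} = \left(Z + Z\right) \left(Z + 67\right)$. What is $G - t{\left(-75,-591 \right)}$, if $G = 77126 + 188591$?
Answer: $264517$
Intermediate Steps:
$t{\left(Z,z \right)} = 2 Z \left(67 + Z\right)$
$G = 265717$
$G - t{\left(-75,-591 \right)} = 265717 - 2 \left(-75\right) \left(67 - 75\right) = 265717 - 2 \left(-75\right) \left(-8\right) = 265717 - 1200 = 264517$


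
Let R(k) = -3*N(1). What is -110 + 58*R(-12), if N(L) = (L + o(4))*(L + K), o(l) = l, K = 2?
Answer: -2720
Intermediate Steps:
N(L) = (2 + L)*(4 + L) (N(L) = (L + 4)*(L + 2) = (4 + L)*(2 + L) = (2 + L)*(4 + L))
R(k) = -45 (R(k) = -3*(8 + 1**2 + 6*1) = -3*(8 + 1 + 6) = -3*15 = -45)
-110 + 58*R(-12) = -110 + 58*(-45) = -110 - 2610 = -2720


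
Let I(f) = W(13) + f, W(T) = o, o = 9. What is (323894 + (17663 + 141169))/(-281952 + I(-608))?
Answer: -482726/282551 ≈ -1.7085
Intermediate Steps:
W(T) = 9
I(f) = 9 + f
(323894 + (17663 + 141169))/(-281952 + I(-608)) = (323894 + (17663 + 141169))/(-281952 + (9 - 608)) = (323894 + 158832)/(-281952 - 599) = 482726/(-282551) = 482726*(-1/282551) = -482726/282551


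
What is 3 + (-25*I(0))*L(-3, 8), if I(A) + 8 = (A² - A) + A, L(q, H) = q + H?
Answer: 1003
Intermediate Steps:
L(q, H) = H + q
I(A) = -8 + A² (I(A) = -8 + ((A² - A) + A) = -8 + A²)
3 + (-25*I(0))*L(-3, 8) = 3 + (-25*(-8 + 0²))*(8 - 3) = 3 - 25*(-8 + 0)*5 = 3 - 25*(-8)*5 = 3 + 200*5 = 3 + 1000 = 1003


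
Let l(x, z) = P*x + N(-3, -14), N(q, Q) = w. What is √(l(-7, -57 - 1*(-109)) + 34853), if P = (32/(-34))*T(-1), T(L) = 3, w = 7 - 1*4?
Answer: 2*√2519774/17 ≈ 186.75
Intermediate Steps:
w = 3 (w = 7 - 4 = 3)
N(q, Q) = 3
P = -48/17 (P = (32/(-34))*3 = (32*(-1/34))*3 = -16/17*3 = -48/17 ≈ -2.8235)
l(x, z) = 3 - 48*x/17 (l(x, z) = -48*x/17 + 3 = 3 - 48*x/17)
√(l(-7, -57 - 1*(-109)) + 34853) = √((3 - 48/17*(-7)) + 34853) = √((3 + 336/17) + 34853) = √(387/17 + 34853) = √(592888/17) = 2*√2519774/17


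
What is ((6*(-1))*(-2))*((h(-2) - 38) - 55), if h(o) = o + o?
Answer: -1164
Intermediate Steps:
h(o) = 2*o
((6*(-1))*(-2))*((h(-2) - 38) - 55) = ((6*(-1))*(-2))*((2*(-2) - 38) - 55) = (-6*(-2))*((-4 - 38) - 55) = 12*(-42 - 55) = 12*(-97) = -1164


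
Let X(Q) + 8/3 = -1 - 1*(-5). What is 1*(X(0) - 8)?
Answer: -20/3 ≈ -6.6667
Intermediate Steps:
X(Q) = 4/3 (X(Q) = -8/3 + (-1 - 1*(-5)) = -8/3 + (-1 + 5) = -8/3 + 4 = 4/3)
1*(X(0) - 8) = 1*(4/3 - 8) = 1*(-20/3) = -20/3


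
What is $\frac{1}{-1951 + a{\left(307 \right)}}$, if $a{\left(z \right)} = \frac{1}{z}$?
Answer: $- \frac{307}{598956} \approx -0.00051256$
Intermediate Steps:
$\frac{1}{-1951 + a{\left(307 \right)}} = \frac{1}{-1951 + \frac{1}{307}} = \frac{1}{- \frac{598956}{307}} = - \frac{307}{598956}$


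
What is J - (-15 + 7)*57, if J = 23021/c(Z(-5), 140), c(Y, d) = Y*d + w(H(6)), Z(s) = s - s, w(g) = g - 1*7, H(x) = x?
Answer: -22565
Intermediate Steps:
w(g) = -7 + g (w(g) = g - 7 = -7 + g)
Z(s) = 0
c(Y, d) = -1 + Y*d (c(Y, d) = Y*d + (-7 + 6) = Y*d - 1 = -1 + Y*d)
J = -23021 (J = 23021/(-1 + 0*140) = 23021/(-1 + 0) = 23021/(-1) = 23021*(-1) = -23021)
J - (-15 + 7)*57 = -23021 - (-15 + 7)*57 = -23021 - (-8)*57 = -23021 - 1*(-456) = -23021 + 456 = -22565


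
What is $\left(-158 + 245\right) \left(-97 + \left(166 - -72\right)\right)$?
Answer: $12267$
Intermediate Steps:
$\left(-158 + 245\right) \left(-97 + \left(166 - -72\right)\right) = 87 \left(-97 + \left(166 + 72\right)\right) = 87 \left(-97 + 238\right) = 87 \cdot 141 = 12267$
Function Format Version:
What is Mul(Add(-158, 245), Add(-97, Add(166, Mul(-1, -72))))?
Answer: 12267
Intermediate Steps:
Mul(Add(-158, 245), Add(-97, Add(166, Mul(-1, -72)))) = Mul(87, Add(-97, Add(166, 72))) = Mul(87, Add(-97, 238)) = Mul(87, 141) = 12267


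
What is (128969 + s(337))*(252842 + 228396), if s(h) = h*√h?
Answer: 62064783622 + 162177206*√337 ≈ 6.5042e+10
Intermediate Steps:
s(h) = h^(3/2)
(128969 + s(337))*(252842 + 228396) = (128969 + 337^(3/2))*(252842 + 228396) = (128969 + 337*√337)*481238 = 62064783622 + 162177206*√337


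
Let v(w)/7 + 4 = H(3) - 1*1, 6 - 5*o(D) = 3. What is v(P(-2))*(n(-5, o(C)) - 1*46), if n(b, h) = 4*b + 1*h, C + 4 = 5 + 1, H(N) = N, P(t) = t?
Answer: 4578/5 ≈ 915.60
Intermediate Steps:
C = 2 (C = -4 + (5 + 1) = -4 + 6 = 2)
o(D) = ⅗ (o(D) = 6/5 - ⅕*3 = 6/5 - ⅗ = ⅗)
v(w) = -14 (v(w) = -28 + 7*(3 - 1*1) = -28 + 7*(3 - 1) = -28 + 7*2 = -28 + 14 = -14)
n(b, h) = h + 4*b (n(b, h) = 4*b + h = h + 4*b)
v(P(-2))*(n(-5, o(C)) - 1*46) = -14*((⅗ + 4*(-5)) - 1*46) = -14*((⅗ - 20) - 46) = -14*(-97/5 - 46) = -14*(-327/5) = 4578/5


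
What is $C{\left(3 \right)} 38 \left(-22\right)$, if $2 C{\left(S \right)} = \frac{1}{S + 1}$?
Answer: $- \frac{209}{2} \approx -104.5$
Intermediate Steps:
$C{\left(S \right)} = \frac{1}{2 \left(1 + S\right)}$ ($C{\left(S \right)} = \frac{1}{2 \left(S + 1\right)} = \frac{1}{2 \left(1 + S\right)}$)
$C{\left(3 \right)} 38 \left(-22\right) = \frac{1}{2 \left(1 + 3\right)} 38 \left(-22\right) = \frac{1}{2 \cdot 4} \cdot 38 \left(-22\right) = \frac{1}{2} \cdot \frac{1}{4} \cdot 38 \left(-22\right) = \frac{1}{8} \cdot 38 \left(-22\right) = \frac{19}{4} \left(-22\right) = - \frac{209}{2}$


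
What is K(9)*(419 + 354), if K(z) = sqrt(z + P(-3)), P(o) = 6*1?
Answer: 773*sqrt(15) ≈ 2993.8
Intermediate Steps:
P(o) = 6
K(z) = sqrt(6 + z) (K(z) = sqrt(z + 6) = sqrt(6 + z))
K(9)*(419 + 354) = sqrt(6 + 9)*(419 + 354) = sqrt(15)*773 = 773*sqrt(15)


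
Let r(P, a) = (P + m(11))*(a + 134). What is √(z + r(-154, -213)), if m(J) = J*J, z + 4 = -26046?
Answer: I*√23443 ≈ 153.11*I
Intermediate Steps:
z = -26050 (z = -4 - 26046 = -26050)
m(J) = J²
r(P, a) = (121 + P)*(134 + a) (r(P, a) = (P + 11²)*(a + 134) = (P + 121)*(134 + a) = (121 + P)*(134 + a))
√(z + r(-154, -213)) = √(-26050 + (16214 + 121*(-213) + 134*(-154) - 154*(-213))) = √(-26050 + (16214 - 25773 - 20636 + 32802)) = √(-26050 + 2607) = √(-23443) = I*√23443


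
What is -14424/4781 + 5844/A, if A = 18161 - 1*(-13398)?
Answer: -427266852/150883579 ≈ -2.8318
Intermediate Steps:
A = 31559 (A = 18161 + 13398 = 31559)
-14424/4781 + 5844/A = -14424/4781 + 5844/31559 = -427266852/150883579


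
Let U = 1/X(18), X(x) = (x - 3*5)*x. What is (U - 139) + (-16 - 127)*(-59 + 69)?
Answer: -84725/54 ≈ -1569.0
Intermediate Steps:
X(x) = x*(-15 + x) (X(x) = (x - 15)*x = (-15 + x)*x = x*(-15 + x))
U = 1/54 (U = 1/(18*(-15 + 18)) = 1/(18*3) = 1/54 ≈ 0.018519)
(U - 139) + (-16 - 127)*(-59 + 69) = (1/54 - 139) + (-16 - 127)*(-59 + 69) = -7505/54 - 143*10 = -7505/54 - 1430 = -84725/54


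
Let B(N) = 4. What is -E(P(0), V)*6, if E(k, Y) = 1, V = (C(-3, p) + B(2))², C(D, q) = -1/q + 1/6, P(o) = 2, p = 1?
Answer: -6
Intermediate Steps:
C(D, q) = ⅙ - 1/q (C(D, q) = -1/q + 1*(⅙) = -1/q + ⅙ = ⅙ - 1/q)
V = 361/36 (V = ((⅙)*(-6 + 1)/1 + 4)² = ((⅙)*1*(-5) + 4)² = (-⅚ + 4)² = (19/6)² = 361/36 ≈ 10.028)
-E(P(0), V)*6 = -1*1*6 = -1*6 = -6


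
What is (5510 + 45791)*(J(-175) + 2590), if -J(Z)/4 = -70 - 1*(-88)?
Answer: 129175918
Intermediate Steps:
J(Z) = -72 (J(Z) = -4*(-70 - 1*(-88)) = -4*(-70 + 88) = -4*18 = -72)
(5510 + 45791)*(J(-175) + 2590) = (5510 + 45791)*(-72 + 2590) = 51301*2518 = 129175918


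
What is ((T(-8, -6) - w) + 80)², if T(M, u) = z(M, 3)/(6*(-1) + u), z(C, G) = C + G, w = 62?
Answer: 48841/144 ≈ 339.17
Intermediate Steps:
T(M, u) = (3 + M)/(-6 + u) (T(M, u) = (M + 3)/(6*(-1) + u) = (3 + M)/(-6 + u))
((T(-8, -6) - w) + 80)² = (((3 - 8)/(-6 - 6) - 1*62) + 80)² = ((-5/(-12) - 62) + 80)² = ((-1/12*(-5) - 62) + 80)² = ((5/12 - 62) + 80)² = (-739/12 + 80)² = (221/12)² = 48841/144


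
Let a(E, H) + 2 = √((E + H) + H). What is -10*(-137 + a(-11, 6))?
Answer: 1380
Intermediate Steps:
a(E, H) = -2 + √(E + 2*H) (a(E, H) = -2 + √((E + H) + H) = -2 + √(E + 2*H))
-10*(-137 + a(-11, 6)) = -10*(-137 + (-2 + √(-11 + 2*6))) = -10*(-137 + (-2 + √(-11 + 12))) = -10*(-137 + (-2 + √1)) = -10*(-137 + (-2 + 1)) = -10*(-137 - 1) = -10*(-138) = 1380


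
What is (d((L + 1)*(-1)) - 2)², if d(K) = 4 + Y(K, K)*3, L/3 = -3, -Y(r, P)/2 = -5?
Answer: 1024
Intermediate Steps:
Y(r, P) = 10 (Y(r, P) = -2*(-5) = 10)
L = -9 (L = 3*(-3) = -9)
d(K) = 34 (d(K) = 4 + 10*3 = 4 + 30 = 34)
(d((L + 1)*(-1)) - 2)² = (34 - 2)² = 32² = 1024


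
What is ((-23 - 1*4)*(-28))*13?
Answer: 9828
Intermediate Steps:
((-23 - 1*4)*(-28))*13 = ((-23 - 4)*(-28))*13 = -27*(-28)*13 = 756*13 = 9828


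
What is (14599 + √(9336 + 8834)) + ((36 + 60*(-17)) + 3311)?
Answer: 16926 + √18170 ≈ 17061.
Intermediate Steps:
(14599 + √(9336 + 8834)) + ((36 + 60*(-17)) + 3311) = (14599 + √18170) + ((36 - 1020) + 3311) = (14599 + √18170) + (-984 + 3311) = (14599 + √18170) + 2327 = 16926 + √18170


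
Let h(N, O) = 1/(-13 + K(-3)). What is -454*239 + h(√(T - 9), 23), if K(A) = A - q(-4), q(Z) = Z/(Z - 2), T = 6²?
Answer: -5425303/50 ≈ -1.0851e+5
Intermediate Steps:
T = 36
q(Z) = Z/(-2 + Z)
K(A) = -⅔ + A (K(A) = A - (-4)/(-2 - 4) = A - (-4)/(-6) = A - (-4)*(-1)/6 = A - 1*⅔ = A - ⅔ = -⅔ + A)
h(N, O) = -3/50 (h(N, O) = 1/(-13 + (-⅔ - 3)) = 1/(-13 - 11/3) = 1/(-50/3) = -3/50)
-454*239 + h(√(T - 9), 23) = -454*239 - 3/50 = -108506 - 3/50 = -5425303/50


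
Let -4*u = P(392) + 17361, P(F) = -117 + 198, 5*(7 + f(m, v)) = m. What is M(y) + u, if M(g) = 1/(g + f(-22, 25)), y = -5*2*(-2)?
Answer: -374993/86 ≈ -4360.4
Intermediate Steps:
f(m, v) = -7 + m/5
P(F) = 81
y = 20 (y = -10*(-2) = 20)
M(g) = 1/(-57/5 + g) (M(g) = 1/(g + (-7 + (1/5)*(-22))) = 1/(g + (-7 - 22/5)) = 1/(g - 57/5) = 1/(-57/5 + g))
u = -8721/2 (u = -(81 + 17361)/4 = -1/4*17442 = -8721/2 ≈ -4360.5)
M(y) + u = 5/(-57 + 5*20) - 8721/2 = 5/(-57 + 100) - 8721/2 = 5/43 - 8721/2 = -374993/86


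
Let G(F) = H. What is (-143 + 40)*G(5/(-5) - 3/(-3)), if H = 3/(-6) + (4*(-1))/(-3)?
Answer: -515/6 ≈ -85.833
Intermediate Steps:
H = ⅚ (H = 3*(-⅙) - 4*(-⅓) = -½ + 4/3 = ⅚ ≈ 0.83333)
G(F) = ⅚
(-143 + 40)*G(5/(-5) - 3/(-3)) = (-143 + 40)*(⅚) = -103*⅚ = -515/6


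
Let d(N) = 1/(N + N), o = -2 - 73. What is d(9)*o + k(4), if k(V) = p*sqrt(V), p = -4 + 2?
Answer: -49/6 ≈ -8.1667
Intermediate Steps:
o = -75
d(N) = 1/(2*N)
p = -2
k(V) = -2*sqrt(V)
d(9)*o + k(4) = ((1/2)/9)*(-75) - 2*sqrt(4) = ((1/2)*(1/9))*(-75) - 2*2 = (1/18)*(-75) - 4 = -25/6 - 4 = -49/6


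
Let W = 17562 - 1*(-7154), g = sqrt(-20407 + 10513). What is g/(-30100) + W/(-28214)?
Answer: -12358/14107 - I*sqrt(9894)/30100 ≈ -0.87602 - 0.0033046*I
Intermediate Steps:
g = I*sqrt(9894) (g = sqrt(-9894) = I*sqrt(9894) ≈ 99.469*I)
W = 24716 (W = 17562 + 7154 = 24716)
g/(-30100) + W/(-28214) = (I*sqrt(9894))/(-30100) + 24716/(-28214) = (I*sqrt(9894))*(-1/30100) + 24716*(-1/28214) = -I*sqrt(9894)/30100 - 12358/14107 = -12358/14107 - I*sqrt(9894)/30100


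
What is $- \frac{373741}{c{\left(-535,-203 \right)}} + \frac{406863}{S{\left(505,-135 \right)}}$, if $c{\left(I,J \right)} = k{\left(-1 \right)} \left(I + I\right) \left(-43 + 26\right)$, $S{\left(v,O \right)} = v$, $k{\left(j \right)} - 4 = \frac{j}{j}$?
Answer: $\frac{7363090129}{9185950} \approx 801.56$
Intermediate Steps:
$k{\left(j \right)} = 5$ ($k{\left(j \right)} = 4 + \frac{j}{j} = 4 + 1 = 5$)
$c{\left(I,J \right)} = - 170 I$ ($c{\left(I,J \right)} = 5 \left(I + I\right) \left(-43 + 26\right) = 5 \cdot 2 I \left(-17\right) = 5 \left(- 34 I\right) = - 170 I$)
$- \frac{373741}{c{\left(-535,-203 \right)}} + \frac{406863}{S{\left(505,-135 \right)}} = - \frac{373741}{\left(-170\right) \left(-535\right)} + \frac{406863}{505} = - \frac{373741}{90950} + 406863 \cdot \frac{1}{505} = \left(-373741\right) \frac{1}{90950} + \frac{406863}{505} = - \frac{373741}{90950} + \frac{406863}{505} = \frac{7363090129}{9185950}$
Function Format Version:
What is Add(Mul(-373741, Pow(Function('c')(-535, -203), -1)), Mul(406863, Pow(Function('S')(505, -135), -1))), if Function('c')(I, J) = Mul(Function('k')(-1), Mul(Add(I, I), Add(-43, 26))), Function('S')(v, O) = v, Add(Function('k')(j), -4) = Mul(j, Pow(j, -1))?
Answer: Rational(7363090129, 9185950) ≈ 801.56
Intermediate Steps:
Function('k')(j) = 5 (Function('k')(j) = Add(4, Mul(j, Pow(j, -1))) = Add(4, 1) = 5)
Function('c')(I, J) = Mul(-170, I) (Function('c')(I, J) = Mul(5, Mul(Add(I, I), Add(-43, 26))) = Mul(5, Mul(Mul(2, I), -17)) = Mul(5, Mul(-34, I)) = Mul(-170, I))
Add(Mul(-373741, Pow(Function('c')(-535, -203), -1)), Mul(406863, Pow(Function('S')(505, -135), -1))) = Add(Mul(-373741, Pow(Mul(-170, -535), -1)), Mul(406863, Pow(505, -1))) = Add(Mul(-373741, Pow(90950, -1)), Mul(406863, Rational(1, 505))) = Add(Mul(-373741, Rational(1, 90950)), Rational(406863, 505)) = Add(Rational(-373741, 90950), Rational(406863, 505)) = Rational(7363090129, 9185950)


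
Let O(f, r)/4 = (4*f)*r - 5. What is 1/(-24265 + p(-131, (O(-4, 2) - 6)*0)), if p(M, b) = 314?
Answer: -1/23951 ≈ -4.1752e-5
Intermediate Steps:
O(f, r) = -20 + 16*f*r (O(f, r) = 4*((4*f)*r - 5) = 4*(4*f*r - 5) = 4*(-5 + 4*f*r) = -20 + 16*f*r)
1/(-24265 + p(-131, (O(-4, 2) - 6)*0)) = 1/(-24265 + 314) = 1/(-23951) = -1/23951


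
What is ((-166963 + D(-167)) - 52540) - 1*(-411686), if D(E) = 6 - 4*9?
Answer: 192153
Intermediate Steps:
D(E) = -30 (D(E) = 6 - 36 = -30)
((-166963 + D(-167)) - 52540) - 1*(-411686) = ((-166963 - 30) - 52540) - 1*(-411686) = (-166993 - 52540) + 411686 = -219533 + 411686 = 192153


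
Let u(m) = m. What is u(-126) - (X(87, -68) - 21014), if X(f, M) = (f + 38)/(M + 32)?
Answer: 752093/36 ≈ 20891.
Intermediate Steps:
X(f, M) = (38 + f)/(32 + M)
u(-126) - (X(87, -68) - 21014) = -126 - ((38 + 87)/(32 - 68) - 21014) = -126 - (125/(-36) - 21014) = -126 - (-1/36*125 - 21014) = -126 - (-125/36 - 21014) = -126 - 1*(-756629/36) = -126 + 756629/36 = 752093/36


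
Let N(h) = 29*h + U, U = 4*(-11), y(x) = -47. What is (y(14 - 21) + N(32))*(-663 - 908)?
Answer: -1314927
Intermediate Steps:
U = -44
N(h) = -44 + 29*h (N(h) = 29*h - 44 = -44 + 29*h)
(y(14 - 21) + N(32))*(-663 - 908) = (-47 + (-44 + 29*32))*(-663 - 908) = (-47 + (-44 + 928))*(-1571) = (-47 + 884)*(-1571) = 837*(-1571) = -1314927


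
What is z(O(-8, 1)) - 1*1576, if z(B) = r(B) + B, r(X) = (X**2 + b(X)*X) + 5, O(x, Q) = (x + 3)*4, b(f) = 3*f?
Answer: 9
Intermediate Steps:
O(x, Q) = 12 + 4*x (O(x, Q) = (3 + x)*4 = 12 + 4*x)
r(X) = 5 + 4*X**2 (r(X) = (X**2 + (3*X)*X) + 5 = (X**2 + 3*X**2) + 5 = 4*X**2 + 5 = 5 + 4*X**2)
z(B) = 5 + B + 4*B**2 (z(B) = (5 + 4*B**2) + B = 5 + B + 4*B**2)
z(O(-8, 1)) - 1*1576 = (5 + (12 + 4*(-8)) + 4*(12 + 4*(-8))**2) - 1*1576 = (5 + (12 - 32) + 4*(12 - 32)**2) - 1576 = (5 - 20 + 4*(-20)**2) - 1576 = (5 - 20 + 4*400) - 1576 = (5 - 20 + 1600) - 1576 = 1585 - 1576 = 9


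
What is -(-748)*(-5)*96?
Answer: -359040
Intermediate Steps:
-(-748)*(-5)*96 = -44*85*96 = -3740*96 = -359040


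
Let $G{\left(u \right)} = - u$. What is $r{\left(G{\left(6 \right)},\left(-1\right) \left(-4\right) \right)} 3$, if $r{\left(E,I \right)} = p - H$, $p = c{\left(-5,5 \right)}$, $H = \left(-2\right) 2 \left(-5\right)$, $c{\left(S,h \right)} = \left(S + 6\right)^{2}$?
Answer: $-57$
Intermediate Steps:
$c{\left(S,h \right)} = \left(6 + S\right)^{2}$
$H = 20$ ($H = \left(-4\right) \left(-5\right) = 20$)
$p = 1$ ($p = \left(6 - 5\right)^{2} = 1^{2} = 1$)
$r{\left(E,I \right)} = -19$ ($r{\left(E,I \right)} = 1 - 20 = -19$)
$r{\left(G{\left(6 \right)},\left(-1\right) \left(-4\right) \right)} 3 = \left(-19\right) 3 = -57$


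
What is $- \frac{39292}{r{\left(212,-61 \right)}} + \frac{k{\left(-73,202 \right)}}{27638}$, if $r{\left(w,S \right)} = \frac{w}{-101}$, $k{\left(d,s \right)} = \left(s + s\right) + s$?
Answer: $\frac{13710163796}{732407} \approx 18719.0$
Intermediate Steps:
$k{\left(d,s \right)} = 3 s$ ($k{\left(d,s \right)} = 2 s + s = 3 s$)
$r{\left(w,S \right)} = - \frac{w}{101}$ ($r{\left(w,S \right)} = w \left(- \frac{1}{101}\right) = - \frac{w}{101}$)
$- \frac{39292}{r{\left(212,-61 \right)}} + \frac{k{\left(-73,202 \right)}}{27638} = - \frac{39292}{\left(- \frac{1}{101}\right) 212} + \frac{3 \cdot 202}{27638} = - \frac{39292}{- \frac{212}{101}} + 606 \cdot \frac{1}{27638} = \left(-39292\right) \left(- \frac{101}{212}\right) + \frac{303}{13819} = \frac{992123}{53} + \frac{303}{13819} = \frac{13710163796}{732407}$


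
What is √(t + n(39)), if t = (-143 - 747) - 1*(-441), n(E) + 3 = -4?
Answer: 2*I*√114 ≈ 21.354*I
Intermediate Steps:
n(E) = -7 (n(E) = -3 - 4 = -7)
t = -449 (t = -890 + 441 = -449)
√(t + n(39)) = √(-449 - 7) = √(-456) = 2*I*√114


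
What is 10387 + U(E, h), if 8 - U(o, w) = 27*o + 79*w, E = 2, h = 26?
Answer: 8287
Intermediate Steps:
U(o, w) = 8 - 79*w - 27*o (U(o, w) = 8 - (27*o + 79*w) = 8 + (-79*w - 27*o) = 8 - 79*w - 27*o)
10387 + U(E, h) = 10387 + (8 - 79*26 - 27*2) = 10387 + (8 - 2054 - 54) = 10387 - 2100 = 8287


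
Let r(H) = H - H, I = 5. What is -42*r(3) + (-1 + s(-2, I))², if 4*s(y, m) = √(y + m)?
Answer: (4 - √3)²/16 ≈ 0.32147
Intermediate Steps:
s(y, m) = √(m + y)/4 (s(y, m) = √(y + m)/4 = √(m + y)/4)
r(H) = 0
-42*r(3) + (-1 + s(-2, I))² = -42*0 + (-1 + √(5 - 2)/4)² = 0 + (-1 + √3/4)² = (-1 + √3/4)²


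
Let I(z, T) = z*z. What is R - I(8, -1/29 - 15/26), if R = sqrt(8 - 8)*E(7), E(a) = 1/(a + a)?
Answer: -64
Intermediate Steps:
E(a) = 1/(2*a)
I(z, T) = z**2
R = 0 (R = sqrt(8 - 8)*((1/2)/7) = sqrt(0)*((1/2)*(1/7)) = 0*(1/14) = 0)
R - I(8, -1/29 - 15/26) = 0 - 1*8**2 = 0 - 1*64 = 0 - 64 = -64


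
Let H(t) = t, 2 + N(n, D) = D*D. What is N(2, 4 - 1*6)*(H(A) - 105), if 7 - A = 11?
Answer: -218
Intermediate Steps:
A = -4 (A = 7 - 1*11 = 7 - 11 = -4)
N(n, D) = -2 + D² (N(n, D) = -2 + D*D = -2 + D²)
N(2, 4 - 1*6)*(H(A) - 105) = (-2 + (4 - 1*6)²)*(-4 - 105) = (-2 + (4 - 6)²)*(-109) = (-2 + (-2)²)*(-109) = (-2 + 4)*(-109) = 2*(-109) = -218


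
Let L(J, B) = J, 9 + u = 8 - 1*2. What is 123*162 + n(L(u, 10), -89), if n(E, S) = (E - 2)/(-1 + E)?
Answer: 79709/4 ≈ 19927.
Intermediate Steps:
u = -3 (u = -9 + (8 - 1*2) = -9 + (8 - 2) = -9 + 6 = -3)
n(E, S) = (-2 + E)/(-1 + E)
123*162 + n(L(u, 10), -89) = 123*162 + (-2 - 3)/(-1 - 3) = 19926 - 5/(-4) = 19926 - 1/4*(-5) = 19926 + 5/4 = 79709/4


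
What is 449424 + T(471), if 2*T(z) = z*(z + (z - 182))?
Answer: 628404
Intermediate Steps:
T(z) = z*(-182 + 2*z)/2 (T(z) = (z*(z + (z - 182)))/2 = (z*(z + (-182 + z)))/2 = (z*(-182 + 2*z))/2 = z*(-182 + 2*z)/2)
449424 + T(471) = 449424 + 471*(-91 + 471) = 449424 + 471*380 = 449424 + 178980 = 628404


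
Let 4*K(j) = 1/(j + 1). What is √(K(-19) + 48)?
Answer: √6910/12 ≈ 6.9272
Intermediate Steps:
K(j) = 1/(4*(1 + j)) (K(j) = 1/(4*(j + 1)) = 1/(4*(1 + j)))
√(K(-19) + 48) = √(1/(4*(1 - 19)) + 48) = √((¼)/(-18) + 48) = √((¼)*(-1/18) + 48) = √(-1/72 + 48) = √(3455/72) = √6910/12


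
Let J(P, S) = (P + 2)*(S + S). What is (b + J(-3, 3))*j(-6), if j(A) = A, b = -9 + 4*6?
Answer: -54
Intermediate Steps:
J(P, S) = 2*S*(2 + P) (J(P, S) = (2 + P)*(2*S) = 2*S*(2 + P))
b = 15 (b = -9 + 24 = 15)
(b + J(-3, 3))*j(-6) = (15 + 2*3*(2 - 3))*(-6) = (15 + 2*3*(-1))*(-6) = (15 - 6)*(-6) = 9*(-6) = -54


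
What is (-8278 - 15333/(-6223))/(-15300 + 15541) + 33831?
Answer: 50686306772/1499743 ≈ 33797.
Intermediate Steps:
(-8278 - 15333/(-6223))/(-15300 + 15541) + 33831 = (-8278 - 15333*(-1/6223))/241 + 33831 = (-8278 + 15333/6223)*(1/241) + 33831 = -51498661/6223*1/241 + 33831 = -51498661/1499743 + 33831 = 50686306772/1499743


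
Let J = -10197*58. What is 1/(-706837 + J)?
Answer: -1/1298263 ≈ -7.7026e-7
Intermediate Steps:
J = -591426
1/(-706837 + J) = 1/(-706837 - 591426) = 1/(-1298263) = -1/1298263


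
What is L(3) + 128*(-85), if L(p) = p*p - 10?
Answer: -10881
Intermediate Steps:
L(p) = -10 + p² (L(p) = p² - 10 = -10 + p²)
L(3) + 128*(-85) = (-10 + 3²) + 128*(-85) = (-10 + 9) - 10880 = -1 - 10880 = -10881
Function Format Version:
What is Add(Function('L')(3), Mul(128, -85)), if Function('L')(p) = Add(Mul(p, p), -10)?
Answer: -10881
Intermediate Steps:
Function('L')(p) = Add(-10, Pow(p, 2)) (Function('L')(p) = Add(Pow(p, 2), -10) = Add(-10, Pow(p, 2)))
Add(Function('L')(3), Mul(128, -85)) = Add(Add(-10, Pow(3, 2)), Mul(128, -85)) = Add(Add(-10, 9), -10880) = Add(-1, -10880) = -10881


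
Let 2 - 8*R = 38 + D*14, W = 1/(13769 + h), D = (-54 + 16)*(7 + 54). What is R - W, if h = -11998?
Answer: 7176091/1771 ≈ 4052.0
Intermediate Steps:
D = -2318 (D = -38*61 = -2318)
W = 1/1771 (W = 1/(13769 - 11998) = 1/1771 ≈ 0.00056465)
R = 4052 (R = 1/4 - (38 - 2318*14)/8 = 1/4 - (38 - 32452)/8 = 1/4 - 1/8*(-32414) = 1/4 + 16207/4 = 4052)
R - W = 4052 - 1*1/1771 = 4052 - 1/1771 = 7176091/1771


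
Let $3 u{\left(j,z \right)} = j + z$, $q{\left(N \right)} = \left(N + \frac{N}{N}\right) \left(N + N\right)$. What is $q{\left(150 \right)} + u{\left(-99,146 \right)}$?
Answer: $\frac{135947}{3} \approx 45316.0$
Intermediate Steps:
$q{\left(N \right)} = 2 N \left(1 + N\right)$ ($q{\left(N \right)} = \left(N + 1\right) 2 N = \left(1 + N\right) 2 N = 2 N \left(1 + N\right)$)
$u{\left(j,z \right)} = \frac{j}{3} + \frac{z}{3}$ ($u{\left(j,z \right)} = \frac{j + z}{3} = \frac{j}{3} + \frac{z}{3}$)
$q{\left(150 \right)} + u{\left(-99,146 \right)} = 2 \cdot 150 \left(1 + 150\right) + \left(\frac{1}{3} \left(-99\right) + \frac{1}{3} \cdot 146\right) = 2 \cdot 150 \cdot 151 + \left(-33 + \frac{146}{3}\right) = 45300 + \frac{47}{3} = \frac{135947}{3}$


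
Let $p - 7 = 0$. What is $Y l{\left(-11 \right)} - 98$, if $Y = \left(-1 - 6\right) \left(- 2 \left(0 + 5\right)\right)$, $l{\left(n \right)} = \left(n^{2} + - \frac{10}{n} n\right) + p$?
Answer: $8162$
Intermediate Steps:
$p = 7$ ($p = 7 + 0 = 7$)
$l{\left(n \right)} = -3 + n^{2}$ ($l{\left(n \right)} = \left(n^{2} + - \frac{10}{n} n\right) + 7 = \left(n^{2} - 10\right) + 7 = \left(-10 + n^{2}\right) + 7 = -3 + n^{2}$)
$Y = 70$ ($Y = - 7 \left(\left(-2\right) 5\right) = \left(-7\right) \left(-10\right) = 70$)
$Y l{\left(-11 \right)} - 98 = 70 \left(-3 + \left(-11\right)^{2}\right) - 98 = 70 \left(-3 + 121\right) - 98 = 70 \cdot 118 - 98 = 8260 - 98 = 8162$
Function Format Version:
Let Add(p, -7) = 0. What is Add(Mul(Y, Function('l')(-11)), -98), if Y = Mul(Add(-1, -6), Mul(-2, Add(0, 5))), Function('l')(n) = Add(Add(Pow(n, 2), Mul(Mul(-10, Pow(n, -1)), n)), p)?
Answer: 8162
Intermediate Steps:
p = 7 (p = Add(7, 0) = 7)
Function('l')(n) = Add(-3, Pow(n, 2)) (Function('l')(n) = Add(Add(Pow(n, 2), Mul(Mul(-10, Pow(n, -1)), n)), 7) = Add(Add(Pow(n, 2), -10), 7) = Add(Add(-10, Pow(n, 2)), 7) = Add(-3, Pow(n, 2)))
Y = 70 (Y = Mul(-7, Mul(-2, 5)) = Mul(-7, -10) = 70)
Add(Mul(Y, Function('l')(-11)), -98) = Add(Mul(70, Add(-3, Pow(-11, 2))), -98) = Add(Mul(70, Add(-3, 121)), -98) = Add(Mul(70, 118), -98) = Add(8260, -98) = 8162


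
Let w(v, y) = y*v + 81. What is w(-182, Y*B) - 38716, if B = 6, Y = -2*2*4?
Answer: -21163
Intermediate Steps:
Y = -16 (Y = -4*4 = -16)
w(v, y) = 81 + v*y (w(v, y) = v*y + 81 = 81 + v*y)
w(-182, Y*B) - 38716 = (81 - (-2912)*6) - 38716 = (81 - 182*(-96)) - 38716 = (81 + 17472) - 38716 = 17553 - 38716 = -21163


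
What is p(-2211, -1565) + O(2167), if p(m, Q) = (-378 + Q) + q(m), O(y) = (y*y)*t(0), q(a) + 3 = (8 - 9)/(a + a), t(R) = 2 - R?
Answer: 41521837105/4422 ≈ 9.3898e+6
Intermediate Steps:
q(a) = -3 - 1/(2*a) (q(a) = -3 + (8 - 9)/(a + a) = -3 - 1/(2*a))
O(y) = 2*y² (O(y) = (y*y)*(2 - 1*0) = y²*(2 + 0) = y²*2 = 2*y²)
p(m, Q) = -381 + Q - 1/(2*m) (p(m, Q) = (-378 + Q) + (-3 - 1/(2*m)) = -381 + Q - 1/(2*m))
p(-2211, -1565) + O(2167) = (-381 - 1565 - ½/(-2211)) + 2*2167² = (-381 - 1565 - ½*(-1/2211)) + 2*4695889 = (-381 - 1565 + 1/4422) + 9391778 = -8605211/4422 + 9391778 = 41521837105/4422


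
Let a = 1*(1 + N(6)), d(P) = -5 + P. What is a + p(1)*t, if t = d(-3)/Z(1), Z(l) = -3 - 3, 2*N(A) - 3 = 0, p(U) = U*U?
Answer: 23/6 ≈ 3.8333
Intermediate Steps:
p(U) = U²
N(A) = 3/2 (N(A) = 3/2 + (½)*0 = 3/2 + 0 = 3/2)
Z(l) = -6
a = 5/2 (a = 1*(1 + 3/2) = 1*(5/2) = 5/2 ≈ 2.5000)
t = 4/3 (t = (-5 - 3)/(-6) = -8*(-⅙) = 4/3 ≈ 1.3333)
a + p(1)*t = 5/2 + 1²*(4/3) = 5/2 + 1*(4/3) = 5/2 + 4/3 = 23/6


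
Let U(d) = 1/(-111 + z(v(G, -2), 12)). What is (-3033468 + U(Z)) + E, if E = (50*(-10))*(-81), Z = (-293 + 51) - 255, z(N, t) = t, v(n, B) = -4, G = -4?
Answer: -296303833/99 ≈ -2.9930e+6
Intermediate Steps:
Z = -497 (Z = -242 - 255 = -497)
E = 40500 (E = -500*(-81) = 40500)
U(d) = -1/99 (U(d) = 1/(-111 + 12) = 1/(-99) = -1/99)
(-3033468 + U(Z)) + E = (-3033468 - 1/99) + 40500 = -300313333/99 + 40500 = -296303833/99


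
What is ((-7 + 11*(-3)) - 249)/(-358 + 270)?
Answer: 289/88 ≈ 3.2841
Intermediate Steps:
((-7 + 11*(-3)) - 249)/(-358 + 270) = ((-7 - 33) - 249)/(-88) = (-40 - 249)*(-1/88) = -289*(-1/88) = 289/88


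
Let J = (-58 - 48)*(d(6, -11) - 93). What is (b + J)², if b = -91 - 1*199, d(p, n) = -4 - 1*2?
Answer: 104121616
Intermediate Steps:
d(p, n) = -6 (d(p, n) = -4 - 2 = -6)
b = -290 (b = -91 - 199 = -290)
J = 10494 (J = (-58 - 48)*(-6 - 93) = -106*(-99) = 10494)
(b + J)² = (-290 + 10494)² = 10204² = 104121616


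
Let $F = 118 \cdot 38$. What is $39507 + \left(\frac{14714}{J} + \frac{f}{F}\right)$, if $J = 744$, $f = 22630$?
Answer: $\frac{16485244871}{417012} \approx 39532.0$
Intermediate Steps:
$F = 4484$
$39507 + \left(\frac{14714}{J} + \frac{f}{F}\right) = 39507 + \left(\frac{14714}{744} + \frac{22630}{4484}\right) = 39507 + \left(14714 \cdot \frac{1}{744} + 22630 \cdot \frac{1}{4484}\right) = 39507 + \left(\frac{7357}{372} + \frac{11315}{2242}\right) = 39507 + \frac{10351787}{417012} = \frac{16485244871}{417012}$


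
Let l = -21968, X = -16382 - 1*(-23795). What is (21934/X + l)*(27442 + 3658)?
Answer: -5063915035000/7413 ≈ -6.8311e+8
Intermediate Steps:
X = 7413 (X = -16382 + 23795 = 7413)
(21934/X + l)*(27442 + 3658) = (21934/7413 - 21968)*(27442 + 3658) = (21934*(1/7413) - 21968)*31100 = (21934/7413 - 21968)*31100 = -162826850/7413*31100 = -5063915035000/7413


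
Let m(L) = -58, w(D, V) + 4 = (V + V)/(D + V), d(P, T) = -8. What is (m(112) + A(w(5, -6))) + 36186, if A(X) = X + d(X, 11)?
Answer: 36128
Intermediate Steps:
w(D, V) = -4 + 2*V/(D + V) (w(D, V) = -4 + (V + V)/(D + V) = -4 + (2*V)/(D + V) = -4 + 2*V/(D + V))
A(X) = -8 + X (A(X) = X - 8 = -8 + X)
(m(112) + A(w(5, -6))) + 36186 = (-58 + (-8 + 2*(-1*(-6) - 2*5)/(5 - 6))) + 36186 = (-58 + (-8 + 2*(6 - 10)/(-1))) + 36186 = (-58 + (-8 + 2*(-1)*(-4))) + 36186 = (-58 + (-8 + 8)) + 36186 = (-58 + 0) + 36186 = -58 + 36186 = 36128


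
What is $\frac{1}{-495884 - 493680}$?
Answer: $- \frac{1}{989564} \approx -1.0105 \cdot 10^{-6}$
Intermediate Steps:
$\frac{1}{-495884 - 493680} = \frac{1}{-989564} = - \frac{1}{989564}$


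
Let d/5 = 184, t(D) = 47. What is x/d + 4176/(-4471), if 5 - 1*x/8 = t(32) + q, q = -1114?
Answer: 4312672/514165 ≈ 8.3877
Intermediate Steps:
d = 920 (d = 5*184 = 920)
x = 8576 (x = 40 - 8*(47 - 1114) = 40 - 8*(-1067) = 40 + 8536 = 8576)
x/d + 4176/(-4471) = 8576/920 + 4176/(-4471) = 8576*(1/920) + 4176*(-1/4471) = 1072/115 - 4176/4471 = 4312672/514165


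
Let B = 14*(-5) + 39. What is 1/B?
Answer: -1/31 ≈ -0.032258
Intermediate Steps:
B = -31 (B = -70 + 39 = -31)
1/B = 1/(-31) = -1/31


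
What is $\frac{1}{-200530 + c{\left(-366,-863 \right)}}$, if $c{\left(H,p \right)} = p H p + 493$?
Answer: $- \frac{1}{272785491} \approx -3.6659 \cdot 10^{-9}$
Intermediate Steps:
$c{\left(H,p \right)} = 493 + H p^{2}$ ($c{\left(H,p \right)} = H p p + 493 = H p^{2} + 493 = 493 + H p^{2}$)
$\frac{1}{-200530 + c{\left(-366,-863 \right)}} = \frac{1}{-200530 + \left(493 - 366 \left(-863\right)^{2}\right)} = \frac{1}{-200530 + \left(493 - 272585454\right)} = \frac{1}{-200530 - 272584961} = \frac{1}{-272785491} = - \frac{1}{272785491}$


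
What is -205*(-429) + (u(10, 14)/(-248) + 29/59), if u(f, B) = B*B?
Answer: 321701717/3658 ≈ 87945.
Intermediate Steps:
u(f, B) = B²
-205*(-429) + (u(10, 14)/(-248) + 29/59) = -205*(-429) + (14²/(-248) + 29/59) = 87945 + (196*(-1/248) + 29*(1/59)) = 87945 + (-49/62 + 29/59) = 87945 - 1093/3658 = 321701717/3658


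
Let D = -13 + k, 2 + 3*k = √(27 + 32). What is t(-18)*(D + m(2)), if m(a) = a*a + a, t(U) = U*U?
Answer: -2484 + 108*√59 ≈ -1654.4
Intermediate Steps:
k = -⅔ + √59/3 (k = -⅔ + √(27 + 32)/3 = -⅔ + √59/3 ≈ 1.8937)
t(U) = U²
D = -41/3 + √59/3 (D = -13 + (-⅔ + √59/3) = -41/3 + √59/3 ≈ -11.106)
m(a) = a + a² (m(a) = a² + a = a + a²)
t(-18)*(D + m(2)) = (-18)²*((-41/3 + √59/3) + 2*(1 + 2)) = 324*((-41/3 + √59/3) + 2*3) = 324*((-41/3 + √59/3) + 6) = 324*(-23/3 + √59/3) = -2484 + 108*√59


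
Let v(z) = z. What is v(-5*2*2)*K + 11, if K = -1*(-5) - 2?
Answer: -49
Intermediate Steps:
K = 3 (K = 5 - 2 = 3)
v(-5*2*2)*K + 11 = (-5*2*2)*3 + 11 = -10*2*3 + 11 = -20*3 + 11 = -60 + 11 = -49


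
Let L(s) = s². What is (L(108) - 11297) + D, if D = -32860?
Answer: -32493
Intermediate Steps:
(L(108) - 11297) + D = (108² - 11297) - 32860 = (11664 - 11297) - 32860 = 367 - 32860 = -32493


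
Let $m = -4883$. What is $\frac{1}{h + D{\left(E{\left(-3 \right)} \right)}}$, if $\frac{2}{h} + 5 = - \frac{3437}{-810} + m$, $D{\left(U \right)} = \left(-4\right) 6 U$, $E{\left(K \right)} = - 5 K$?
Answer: $- \frac{3955843}{1424105100} \approx -0.0027778$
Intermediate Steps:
$D{\left(U \right)} = - 24 U$
$h = - \frac{1620}{3955843}$ ($h = \frac{2}{-5 - \left(4883 + \frac{3437}{-810}\right)} = \frac{2}{-5 - \frac{3951793}{810}} = \frac{2}{- \frac{3955843}{810}} = 2 \left(- \frac{810}{3955843}\right) = - \frac{1620}{3955843} \approx -0.00040952$)
$\frac{1}{h + D{\left(E{\left(-3 \right)} \right)}} = \frac{1}{- \frac{1620}{3955843} - 24 \left(\left(-5\right) \left(-3\right)\right)} = \frac{1}{- \frac{1620}{3955843} - 360} = \frac{1}{- \frac{1424105100}{3955843}} = - \frac{3955843}{1424105100}$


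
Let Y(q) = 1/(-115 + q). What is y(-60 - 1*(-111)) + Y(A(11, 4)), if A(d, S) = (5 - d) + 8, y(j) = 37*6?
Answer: 25085/113 ≈ 221.99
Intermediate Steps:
y(j) = 222
A(d, S) = 13 - d
y(-60 - 1*(-111)) + Y(A(11, 4)) = 222 + 1/(-115 + (13 - 1*11)) = 222 + 1/(-115 + (13 - 11)) = 222 + 1/(-115 + 2) = 222 + 1/(-113) = 222 - 1/113 = 25085/113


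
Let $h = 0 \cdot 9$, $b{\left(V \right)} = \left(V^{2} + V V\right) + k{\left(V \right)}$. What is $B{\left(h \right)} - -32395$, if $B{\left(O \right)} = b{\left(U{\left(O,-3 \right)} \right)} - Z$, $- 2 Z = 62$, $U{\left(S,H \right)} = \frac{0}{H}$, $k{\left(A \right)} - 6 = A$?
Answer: $32432$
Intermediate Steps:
$k{\left(A \right)} = 6 + A$
$U{\left(S,H \right)} = 0$
$Z = -31$ ($Z = \left(- \frac{1}{2}\right) 62 = -31$)
$b{\left(V \right)} = 6 + V + 2 V^{2}$ ($b{\left(V \right)} = \left(V^{2} + V V\right) + \left(6 + V\right) = \left(V^{2} + V^{2}\right) + \left(6 + V\right) = 2 V^{2} + \left(6 + V\right) = 6 + V + 2 V^{2}$)
$h = 0$
$B{\left(O \right)} = 37$ ($B{\left(O \right)} = \left(6 + 0 + 2 \cdot 0^{2}\right) - -31 = \left(6 + 0 + 2 \cdot 0\right) + 31 = \left(6 + 0 + 0\right) + 31 = 6 + 31 = 37$)
$B{\left(h \right)} - -32395 = 37 - -32395 = 37 + 32395 = 32432$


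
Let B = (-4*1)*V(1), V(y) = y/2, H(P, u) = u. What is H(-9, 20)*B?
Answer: -40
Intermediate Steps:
V(y) = y/2 (V(y) = y*(½) = y/2)
B = -2 (B = (-4*1)*((½)*1) = -4*½ = -2)
H(-9, 20)*B = 20*(-2) = -40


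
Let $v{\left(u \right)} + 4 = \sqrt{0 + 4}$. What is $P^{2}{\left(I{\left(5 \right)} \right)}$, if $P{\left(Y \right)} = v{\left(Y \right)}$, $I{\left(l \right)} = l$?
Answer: $4$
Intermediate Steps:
$v{\left(u \right)} = -2$ ($v{\left(u \right)} = -4 + \sqrt{0 + 4} = -4 + \sqrt{4} = -4 + 2 = -2$)
$P{\left(Y \right)} = -2$
$P^{2}{\left(I{\left(5 \right)} \right)} = \left(-2\right)^{2} = 4$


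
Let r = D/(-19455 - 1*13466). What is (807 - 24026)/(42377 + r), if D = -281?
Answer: -764392699/1395093498 ≈ -0.54791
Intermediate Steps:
r = 281/32921 (r = -281/(-19455 - 1*13466) = -281/(-19455 - 13466) = -281/(-32921) = -281*(-1/32921) = 281/32921 ≈ 0.0085356)
(807 - 24026)/(42377 + r) = (807 - 24026)/(42377 + 281/32921) = -23219/1395093498/32921 = -23219*32921/1395093498 = -764392699/1395093498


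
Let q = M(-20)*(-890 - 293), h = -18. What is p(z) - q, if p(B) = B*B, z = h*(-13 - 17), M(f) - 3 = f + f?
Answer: 247829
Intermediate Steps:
M(f) = 3 + 2*f (M(f) = 3 + (f + f) = 3 + 2*f)
z = 540 (z = -18*(-13 - 17) = -18*(-30) = 540)
p(B) = B²
q = 43771 (q = (3 + 2*(-20))*(-890 - 293) = (3 - 40)*(-1183) = -37*(-1183) = 43771)
p(z) - q = 540² - 1*43771 = 291600 - 43771 = 247829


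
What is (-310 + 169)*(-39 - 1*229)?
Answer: 37788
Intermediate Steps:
(-310 + 169)*(-39 - 1*229) = -141*(-39 - 229) = -141*(-268) = 37788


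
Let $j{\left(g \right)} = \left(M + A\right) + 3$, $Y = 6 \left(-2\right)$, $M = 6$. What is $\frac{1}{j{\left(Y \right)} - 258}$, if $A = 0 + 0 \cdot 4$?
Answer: $- \frac{1}{249} \approx -0.0040161$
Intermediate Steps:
$Y = -12$
$A = 0$ ($A = 0 + 0 = 0$)
$j{\left(g \right)} = 9$ ($j{\left(g \right)} = \left(6 + 0\right) + 3 = 6 + 3 = 9$)
$\frac{1}{j{\left(Y \right)} - 258} = \frac{1}{9 - 258} = \frac{1}{-249} = - \frac{1}{249}$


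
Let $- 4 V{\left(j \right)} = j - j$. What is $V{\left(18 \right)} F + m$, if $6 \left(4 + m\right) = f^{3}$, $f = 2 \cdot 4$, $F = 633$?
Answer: $\frac{244}{3} \approx 81.333$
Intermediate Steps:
$V{\left(j \right)} = 0$ ($V{\left(j \right)} = - \frac{j - j}{4} = \left(- \frac{1}{4}\right) 0 = 0$)
$f = 8$
$m = \frac{244}{3}$ ($m = -4 + \frac{8^{3}}{6} = -4 + \frac{1}{6} \cdot 512 = -4 + \frac{256}{3} = \frac{244}{3} \approx 81.333$)
$V{\left(18 \right)} F + m = 0 \cdot 633 + \frac{244}{3} = 0 + \frac{244}{3} = \frac{244}{3}$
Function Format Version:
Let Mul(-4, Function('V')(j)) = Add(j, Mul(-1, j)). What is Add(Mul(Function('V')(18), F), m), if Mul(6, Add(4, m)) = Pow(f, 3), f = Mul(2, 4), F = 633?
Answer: Rational(244, 3) ≈ 81.333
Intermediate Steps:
Function('V')(j) = 0 (Function('V')(j) = Mul(Rational(-1, 4), Add(j, Mul(-1, j))) = Mul(Rational(-1, 4), 0) = 0)
f = 8
m = Rational(244, 3) (m = Add(-4, Mul(Rational(1, 6), Pow(8, 3))) = Add(-4, Mul(Rational(1, 6), 512)) = Add(-4, Rational(256, 3)) = Rational(244, 3) ≈ 81.333)
Add(Mul(Function('V')(18), F), m) = Add(Mul(0, 633), Rational(244, 3)) = Add(0, Rational(244, 3)) = Rational(244, 3)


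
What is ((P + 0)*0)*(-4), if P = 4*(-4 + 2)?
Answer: 0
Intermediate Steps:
P = -8 (P = 4*(-2) = -8)
((P + 0)*0)*(-4) = ((-8 + 0)*0)*(-4) = -8*0*(-4) = 0*(-4) = 0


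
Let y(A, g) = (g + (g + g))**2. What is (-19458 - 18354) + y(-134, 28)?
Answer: -30756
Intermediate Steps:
y(A, g) = 9*g**2 (y(A, g) = (g + 2*g)**2 = (3*g)**2 = 9*g**2)
(-19458 - 18354) + y(-134, 28) = (-19458 - 18354) + 9*28**2 = -37812 + 9*784 = -37812 + 7056 = -30756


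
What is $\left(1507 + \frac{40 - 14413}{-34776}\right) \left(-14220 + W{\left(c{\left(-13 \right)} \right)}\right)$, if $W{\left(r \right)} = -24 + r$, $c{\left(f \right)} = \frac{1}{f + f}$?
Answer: $- \frac{2157128152525}{100464} \approx -2.1472 \cdot 10^{7}$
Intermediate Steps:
$c{\left(f \right)} = \frac{1}{2 f}$
$\left(1507 + \frac{40 - 14413}{-34776}\right) \left(-14220 + W{\left(c{\left(-13 \right)} \right)}\right) = \left(1507 + \frac{40 - 14413}{-34776}\right) \left(-14220 - \left(24 - \frac{1}{2 \left(-13\right)}\right)\right) = \left(1507 - - \frac{1597}{3864}\right) \left(-14220 + \left(-24 + \frac{1}{2} \left(- \frac{1}{13}\right)\right)\right) = \left(1507 + \frac{1597}{3864}\right) \left(-14220 - \frac{625}{26}\right) = \frac{5824645 \left(-14220 - \frac{625}{26}\right)}{3864} = \frac{5824645}{3864} \left(- \frac{370345}{26}\right) = - \frac{2157128152525}{100464}$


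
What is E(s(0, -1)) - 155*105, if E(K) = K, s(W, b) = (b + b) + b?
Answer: -16278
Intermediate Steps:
s(W, b) = 3*b (s(W, b) = 2*b + b = 3*b)
E(s(0, -1)) - 155*105 = 3*(-1) - 155*105 = -3 - 16275 = -16278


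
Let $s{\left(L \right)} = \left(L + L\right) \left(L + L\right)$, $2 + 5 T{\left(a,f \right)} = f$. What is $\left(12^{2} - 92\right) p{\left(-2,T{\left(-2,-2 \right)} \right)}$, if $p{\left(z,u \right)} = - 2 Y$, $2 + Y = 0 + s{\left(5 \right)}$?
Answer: $-10192$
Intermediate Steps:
$T{\left(a,f \right)} = - \frac{2}{5} + \frac{f}{5}$
$s{\left(L \right)} = 4 L^{2}$ ($s{\left(L \right)} = 2 L 2 L = 4 L^{2}$)
$Y = 98$ ($Y = -2 + \left(0 + 4 \cdot 5^{2}\right) = -2 + \left(0 + 4 \cdot 25\right) = -2 + \left(0 + 100\right) = -2 + 100 = 98$)
$p{\left(z,u \right)} = -196$ ($p{\left(z,u \right)} = \left(-2\right) 98 = -196$)
$\left(12^{2} - 92\right) p{\left(-2,T{\left(-2,-2 \right)} \right)} = \left(12^{2} - 92\right) \left(-196\right) = \left(144 - 92\right) \left(-196\right) = 52 \left(-196\right) = -10192$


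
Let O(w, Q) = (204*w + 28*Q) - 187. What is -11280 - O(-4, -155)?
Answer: -5937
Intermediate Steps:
O(w, Q) = -187 + 28*Q + 204*w (O(w, Q) = (28*Q + 204*w) - 187 = -187 + 28*Q + 204*w)
-11280 - O(-4, -155) = -11280 - (-187 + 28*(-155) + 204*(-4)) = -11280 - (-187 - 4340 - 816) = -11280 - 1*(-5343) = -11280 + 5343 = -5937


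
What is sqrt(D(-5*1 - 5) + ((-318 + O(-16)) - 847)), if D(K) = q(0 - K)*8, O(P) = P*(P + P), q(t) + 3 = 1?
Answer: I*sqrt(669) ≈ 25.865*I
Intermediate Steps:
q(t) = -2 (q(t) = -3 + 1 = -2)
O(P) = 2*P**2 (O(P) = P*(2*P) = 2*P**2)
D(K) = -16 (D(K) = -2*8 = -16)
sqrt(D(-5*1 - 5) + ((-318 + O(-16)) - 847)) = sqrt(-16 + ((-318 + 2*(-16)**2) - 847)) = sqrt(-16 + ((-318 + 2*256) - 847)) = sqrt(-16 + ((-318 + 512) - 847)) = sqrt(-16 + (194 - 847)) = sqrt(-16 - 653) = sqrt(-669) = I*sqrt(669)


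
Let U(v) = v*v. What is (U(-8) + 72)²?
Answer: 18496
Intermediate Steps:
U(v) = v²
(U(-8) + 72)² = ((-8)² + 72)² = (64 + 72)² = 136² = 18496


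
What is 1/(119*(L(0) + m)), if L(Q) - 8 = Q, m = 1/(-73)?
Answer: 73/69377 ≈ 0.0010522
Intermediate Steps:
m = -1/73 ≈ -0.013699
L(Q) = 8 + Q
1/(119*(L(0) + m)) = 1/(119*((8 + 0) - 1/73)) = 1/(119*(8 - 1/73)) = 1/(119*(583/73)) = 1/(69377/73) = 73/69377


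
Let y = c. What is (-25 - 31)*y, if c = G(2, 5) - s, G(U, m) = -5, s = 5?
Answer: 560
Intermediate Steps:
c = -10 (c = -5 - 1*5 = -5 - 5 = -10)
y = -10
(-25 - 31)*y = (-25 - 31)*(-10) = -56*(-10) = 560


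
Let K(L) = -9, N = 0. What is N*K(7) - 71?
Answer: -71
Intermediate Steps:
N*K(7) - 71 = 0*(-9) - 71 = 0 - 71 = -71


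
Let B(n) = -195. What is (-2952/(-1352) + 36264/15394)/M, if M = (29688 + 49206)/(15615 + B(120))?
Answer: 5058189190/5701375719 ≈ 0.88719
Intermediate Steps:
M = 13149/2570 (M = (29688 + 49206)/(15615 - 195) = 78894/15420 = 78894*(1/15420) = 13149/2570 ≈ 5.1163)
(-2952/(-1352) + 36264/15394)/M = (-2952/(-1352) + 36264/15394)/(13149/2570) = (-2952*(-1/1352) + 36264*(1/15394))*(2570/13149) = (369/169 + 18132/7697)*(2570/13149) = (5904501/1300793)*(2570/13149) = 5058189190/5701375719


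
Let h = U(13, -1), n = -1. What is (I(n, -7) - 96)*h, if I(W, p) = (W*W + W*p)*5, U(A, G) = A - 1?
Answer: -672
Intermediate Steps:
U(A, G) = -1 + A
h = 12 (h = -1 + 13 = 12)
I(W, p) = 5*W² + 5*W*p (I(W, p) = (W² + W*p)*5 = 5*W² + 5*W*p)
(I(n, -7) - 96)*h = (5*(-1)*(-1 - 7) - 96)*12 = (5*(-1)*(-8) - 96)*12 = (40 - 96)*12 = -56*12 = -672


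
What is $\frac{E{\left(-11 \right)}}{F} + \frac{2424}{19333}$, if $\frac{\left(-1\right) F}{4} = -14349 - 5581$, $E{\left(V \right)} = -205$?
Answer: $\frac{37855603}{308245352} \approx 0.12281$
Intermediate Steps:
$F = 79720$ ($F = - 4 \left(-14349 - 5581\right) = \left(-4\right) \left(-19930\right) = 79720$)
$\frac{E{\left(-11 \right)}}{F} + \frac{2424}{19333} = - \frac{205}{79720} + \frac{2424}{19333} = \left(-205\right) \frac{1}{79720} + 2424 \cdot \frac{1}{19333} = - \frac{41}{15944} + \frac{2424}{19333} = \frac{37855603}{308245352}$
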